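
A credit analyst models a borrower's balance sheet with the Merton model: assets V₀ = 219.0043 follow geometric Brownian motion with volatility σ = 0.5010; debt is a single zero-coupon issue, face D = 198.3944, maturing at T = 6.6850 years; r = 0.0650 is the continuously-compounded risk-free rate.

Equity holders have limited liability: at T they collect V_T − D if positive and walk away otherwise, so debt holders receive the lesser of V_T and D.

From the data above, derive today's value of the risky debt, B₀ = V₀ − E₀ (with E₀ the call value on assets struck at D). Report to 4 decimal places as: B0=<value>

Equity is a call on the firm's assets struck at D = 198.3944:
d₁ = [ln(V₀/D) + (r + σ²/2)T] / (σ√T)
   = [ln(219.0043/198.3944) + (0.0650 + 0.5·0.5010²)·6.6850] / (0.5010·√6.6850)
   = [0.098834 + 1.273496] / 1.295354 = 1.059425
d₂ = d₁ − σ√T = 1.059425 − 1.295354 = -0.235929
N(d₁) = 0.855297,  N(d₂) = 0.406744,  e^(−rT) = 0.647572
E₀ = V₀·N(d₁) − D·e^(−rT)·N(d₂)
   = 219.0043·0.855297 − 198.3944·0.647572·0.406744 = 135.057389
B₀ = V₀ − E₀ = 219.0043 − 135.057389 = 83.946911

B0=83.9469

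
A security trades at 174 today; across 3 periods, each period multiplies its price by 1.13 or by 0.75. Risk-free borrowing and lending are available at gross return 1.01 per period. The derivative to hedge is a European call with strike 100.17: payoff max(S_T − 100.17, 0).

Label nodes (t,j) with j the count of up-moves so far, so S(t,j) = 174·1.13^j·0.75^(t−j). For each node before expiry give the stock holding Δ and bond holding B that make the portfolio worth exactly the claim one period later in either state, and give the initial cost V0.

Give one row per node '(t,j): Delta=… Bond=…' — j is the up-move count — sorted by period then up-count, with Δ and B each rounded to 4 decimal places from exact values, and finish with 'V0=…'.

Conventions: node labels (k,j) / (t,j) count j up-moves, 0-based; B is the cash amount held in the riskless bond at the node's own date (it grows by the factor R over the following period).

(0,0): Delta=0.9604 Bond=-89.5208
(1,0): Delta=0.8313 Bond=-73.5588
(1,1): Delta=1.0000 Bond=-98.1963
(2,0): Delta=0.2804 Bond=-20.3793
(2,1): Delta=1.0000 Bond=-99.1782
(2,2): Delta=1.0000 Bond=-99.1782
V0=77.5940

Since d<R<u, set p* = (R−d)/(u−d) = 0.6842; price each node as the discounted p*-expectation of its children.
Payoffs at expiry: V(3,0)=0.0000, V(3,1)=10.4287, V(3,2)=66.4654, V(3,3)=150.8941
(2,0): S=97.8750. Δ = (V_up−V_dn)/(S_up−S_dn) = (10.4287−0.0000)/(110.5987−73.4062) = 0.2804. V = [p*·10.4287 + (1−p*)·0.0000]/1.01 = 7.0648. B = V − Δ·S = -20.3793.
(2,1): S=147.4650. Δ = (V_up−V_dn)/(S_up−S_dn) = (66.4654−10.4287)/(166.6354−110.5987) = 1.0000. V = [p*·66.4654 + (1−p*)·10.4287]/1.01 = 48.2868. B = V − Δ·S = -99.1782.
(2,2): S=222.1806. Δ = (V_up−V_dn)/(S_up−S_dn) = (150.8941−66.4654)/(251.0641−166.6354) = 1.0000. V = [p*·150.8941 + (1−p*)·66.4654]/1.01 = 123.0024. B = V − Δ·S = -99.1782.
(1,0): S=130.5000. Δ = (V_up−V_dn)/(S_up−S_dn) = (48.2868−7.0648)/(147.4650−97.8750) = 0.8313. V = [p*·48.2868 + (1−p*)·7.0648]/1.01 = 34.9201. B = V − Δ·S = -73.5588.
(1,1): S=196.6200. Δ = (V_up−V_dn)/(S_up−S_dn) = (123.0024−48.2868)/(222.1806−147.4650) = 1.0000. V = [p*·123.0024 + (1−p*)·48.2868]/1.01 = 98.4237. B = V − Δ·S = -98.1963.
(0,0): S=174.0000. Δ = (V_up−V_dn)/(S_up−S_dn) = (98.4237−34.9201)/(196.6200−130.5000) = 0.9604. V = [p*·98.4237 + (1−p*)·34.9201]/1.01 = 77.5940. B = V − Δ·S = -89.5208.
As a check, the time-0 holding Δ(0,0)·S0 + B(0,0) comes to 77.5940 — exactly V0.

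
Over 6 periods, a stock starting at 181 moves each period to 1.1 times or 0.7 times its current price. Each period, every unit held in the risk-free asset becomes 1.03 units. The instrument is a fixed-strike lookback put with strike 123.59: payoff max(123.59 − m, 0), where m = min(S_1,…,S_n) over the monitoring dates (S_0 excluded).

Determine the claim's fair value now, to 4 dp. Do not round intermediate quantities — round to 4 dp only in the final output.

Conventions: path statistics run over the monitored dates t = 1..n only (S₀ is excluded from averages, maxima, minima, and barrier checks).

price = 4.8638

Set p* = 0.8250 (from d < R < u); the path-dependent value is the discounted p*-expectation over all price paths.
Enumerate all 2^6 = 64 price paths (U = up ×1.1, D = down ×0.7); each path with k up-moves has probability p*^k·(1−p*)^(6−k).
DDDDDD: m=21.2945, payoff=102.2955, prob=0.000029
UDDDDD: m=33.4627, payoff=90.1273, prob=0.000135
DUDDDD: m=33.4627, payoff=90.1273, prob=0.000135
UUDDDD: m=52.5843, payoff=71.0057, prob=0.000638
DDUDDD: m=33.4627, payoff=90.1273, prob=0.000135
UDUDDD: m=52.5843, payoff=71.0057, prob=0.000638
DUUDDD: m=52.5843, payoff=71.0057, prob=0.000638
UUUDDD: m=82.6325, payoff=40.9575, prob=0.003009
DDDUDD: m=33.4627, payoff=90.1273, prob=0.000135
UDDUDD: m=52.5843, payoff=71.0057, prob=0.000638
DUDUDD: m=52.5843, payoff=71.0057, prob=0.000638
UUDUDD: m=82.6325, payoff=40.9575, prob=0.003009
DDUUDD: m=52.5843, payoff=71.0057, prob=0.000638
UDUUDD: m=82.6325, payoff=40.9575, prob=0.003009
DUUUDD: m=82.6325, payoff=40.9575, prob=0.003009
UUUUDD: m=129.8510, payoff=0.0000, prob=0.014187
DDDDUD: m=33.4627, payoff=90.1273, prob=0.000135
UDDDUD: m=52.5843, payoff=71.0057, prob=0.000638
DUDDUD: m=52.5843, payoff=71.0057, prob=0.000638
UUDDUD: m=82.6325, payoff=40.9575, prob=0.003009
DDUDUD: m=52.5843, payoff=71.0057, prob=0.000638
UDUDUD: m=82.6325, payoff=40.9575, prob=0.003009
DUUDUD: m=82.6325, payoff=40.9575, prob=0.003009
UUUDUD: m=129.8510, payoff=0.0000, prob=0.014187
DDDUUD: m=52.5843, payoff=71.0057, prob=0.000638
UDDUUD: m=82.6325, payoff=40.9575, prob=0.003009
DUDUUD: m=82.6325, payoff=40.9575, prob=0.003009
UUDUUD: m=129.8510, payoff=0.0000, prob=0.014187
DDUUUD: m=82.6325, payoff=40.9575, prob=0.003009
UDUUUD: m=129.8510, payoff=0.0000, prob=0.014187
DUUUUD: m=126.7000, payoff=0.0000, prob=0.014187
UUUUUD: m=199.1000, payoff=0.0000, prob=0.066882
DDDDDU: m=30.4207, payoff=93.1693, prob=0.000135
UDDDDU: m=47.8039, payoff=75.7861, prob=0.000638
DUDDDU: m=47.8039, payoff=75.7861, prob=0.000638
UUDDDU: m=75.1204, payoff=48.4696, prob=0.003009
DDUDDU: m=47.8039, payoff=75.7861, prob=0.000638
UDUDDU: m=75.1204, payoff=48.4696, prob=0.003009
DUUDDU: m=75.1204, payoff=48.4696, prob=0.003009
UUUDDU: m=118.0464, payoff=5.5436, prob=0.014187
DDDUDU: m=47.8039, payoff=75.7861, prob=0.000638
UDDUDU: m=75.1204, payoff=48.4696, prob=0.003009
DUDUDU: m=75.1204, payoff=48.4696, prob=0.003009
UUDUDU: m=118.0464, payoff=5.5436, prob=0.014187
DDUUDU: m=75.1204, payoff=48.4696, prob=0.003009
UDUUDU: m=118.0464, payoff=5.5436, prob=0.014187
DUUUDU: m=118.0464, payoff=5.5436, prob=0.014187
UUUUDU: m=185.5015, payoff=0.0000, prob=0.066882
DDDDUU: m=43.4581, payoff=80.1319, prob=0.000638
UDDDUU: m=68.2913, payoff=55.2987, prob=0.003009
DUDDUU: m=68.2913, payoff=55.2987, prob=0.003009
UUDDUU: m=107.3149, payoff=16.2751, prob=0.014187
DDUDUU: m=68.2913, payoff=55.2987, prob=0.003009
UDUDUU: m=107.3149, payoff=16.2751, prob=0.014187
DUUDUU: m=107.3149, payoff=16.2751, prob=0.014187
UUUDUU: m=168.6377, payoff=0.0000, prob=0.066882
DDDUUU: m=62.0830, payoff=61.5070, prob=0.003009
UDDUUU: m=97.5590, payoff=26.0310, prob=0.014187
DUDUUU: m=97.5590, payoff=26.0310, prob=0.014187
UUDUUU: m=153.3070, payoff=0.0000, prob=0.066882
DDUUUU: m=88.6900, payoff=34.9000, prob=0.014187
UDUUUU: m=139.3700, payoff=0.0000, prob=0.066882
DUUUUU: m=126.7000, payoff=0.0000, prob=0.066882
UUUUUU: m=199.1000, payoff=0.0000, prob=0.315300
Price = Σ prob·payoff / R^6 = 5.807599 / 1.194052 = 4.8638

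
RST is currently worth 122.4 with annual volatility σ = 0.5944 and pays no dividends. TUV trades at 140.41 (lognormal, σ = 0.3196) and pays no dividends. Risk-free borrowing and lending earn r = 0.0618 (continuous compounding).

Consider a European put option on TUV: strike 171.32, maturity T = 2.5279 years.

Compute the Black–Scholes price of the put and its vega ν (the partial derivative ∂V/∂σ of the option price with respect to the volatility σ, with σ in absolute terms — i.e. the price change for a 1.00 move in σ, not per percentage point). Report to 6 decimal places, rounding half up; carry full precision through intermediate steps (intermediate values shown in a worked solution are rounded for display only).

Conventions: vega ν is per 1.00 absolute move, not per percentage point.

price = 31.940821
ν = 87.784053

σ√T = 0.3196·√2.5279 = 0.508144
d₁ = (ln(S/K) + (r+σ²/2)T) / (σ√T) = (ln(140.41/171.32) + (0.0618+0.3196²/2)·2.5279) / 0.508144 = (-0.198966 + 0.285329) / 0.508144 = 0.169958
d₂ = d₁ − σ√T = 0.169958 − 0.508144 = -0.338186
e^{−rT} = 0.855367
N(−d₁) = 0.432522,  N(−d₂) = 0.632389
Put price V = K·e^{−rT}·N(−d₂) − S·N(−d₁) = 92.671202 − 60.730380 = 31.940821
φ(d₁) = (1/√(2π))·e^{−d₁²/2} = 0.393222
ν = S·φ(d₁)·√T = 87.784053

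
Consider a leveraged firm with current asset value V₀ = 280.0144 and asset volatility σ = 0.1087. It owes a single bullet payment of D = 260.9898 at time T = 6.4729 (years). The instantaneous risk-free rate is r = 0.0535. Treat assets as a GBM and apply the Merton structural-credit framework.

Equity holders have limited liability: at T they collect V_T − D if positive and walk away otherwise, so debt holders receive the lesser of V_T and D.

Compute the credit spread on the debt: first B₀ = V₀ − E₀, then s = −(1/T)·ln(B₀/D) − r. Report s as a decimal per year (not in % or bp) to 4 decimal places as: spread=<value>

Equity is a call on the firm's assets struck at D = 260.9898:
d₁ = [ln(V₀/D) + (r + σ²/2)T] / (σ√T)
   = [ln(280.0144/260.9898) + (0.0535 + 0.5·0.1087²)·6.4729] / (0.1087·√6.4729)
   = [0.070360 + 0.384541] / 0.276553 = 1.644893
d₂ = d₁ − σ√T = 1.644893 − 0.276553 = 1.368340
N(d₁) = 0.950004,  N(d₂) = 0.914397,  e^(−rT) = 0.707300
E₀ = V₀·N(d₁) − D·e^(−rT)·N(d₂)
   = 280.0144·0.950004 − 260.9898·0.707300·0.914397 = 97.218825
B₀ = V₀ − E₀ = 280.0144 − 97.218825 = 182.795575
spread = −(1/T)·ln(B₀/D) − r = −(1/6.4729)·ln(182.795575/260.9898) − 0.0535 = 0.00151597

spread=0.0015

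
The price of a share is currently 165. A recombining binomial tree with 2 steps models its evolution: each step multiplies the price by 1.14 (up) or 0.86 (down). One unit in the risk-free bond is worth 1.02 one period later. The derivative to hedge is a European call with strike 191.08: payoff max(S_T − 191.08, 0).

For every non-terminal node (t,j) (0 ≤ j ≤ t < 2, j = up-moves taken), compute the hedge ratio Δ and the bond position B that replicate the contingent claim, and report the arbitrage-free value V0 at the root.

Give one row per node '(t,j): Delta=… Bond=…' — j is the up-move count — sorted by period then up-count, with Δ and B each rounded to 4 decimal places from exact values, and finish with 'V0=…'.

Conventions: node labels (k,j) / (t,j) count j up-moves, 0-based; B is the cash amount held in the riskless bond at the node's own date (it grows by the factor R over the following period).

The replicating-portfolio and risk-neutral prices coincide; use p* = (1.02−0.86)/(1.14−0.86) = 0.5714 for the latter.
Terminal payoffs: V(2,0)=0.0000, V(2,1)=0.0000, V(2,2)=23.3540
(1,0): S=141.9000. Δ = (V_up−V_dn)/(S_up−S_dn) = (0.0000−0.0000)/(161.7660−122.0340) = 0.0000. V = [p*·0.0000 + (1−p*)·0.0000]/1.02 = 0.0000. B = V − Δ·S = 0.0000.
(1,1): S=188.1000. Δ = (V_up−V_dn)/(S_up−S_dn) = (23.3540−0.0000)/(214.4340−161.7660) = 0.4434. V = [p*·23.3540 + (1−p*)·0.0000]/1.02 = 13.0835. B = V − Δ·S = -70.3237.
(0,0): S=165.0000. Δ = (V_up−V_dn)/(S_up−S_dn) = (13.0835−0.0000)/(188.1000−141.9000) = 0.2832. V = [p*·13.0835 + (1−p*)·0.0000]/1.02 = 7.3297. B = V − Δ·S = -39.3970.
Verification: the root portfolio costs Δ(0,0)·S0 + B(0,0) = 7.3297, matching V0.

(0,0): Delta=0.2832 Bond=-39.3970
(1,0): Delta=0.0000 Bond=0.0000
(1,1): Delta=0.4434 Bond=-70.3237
V0=7.3297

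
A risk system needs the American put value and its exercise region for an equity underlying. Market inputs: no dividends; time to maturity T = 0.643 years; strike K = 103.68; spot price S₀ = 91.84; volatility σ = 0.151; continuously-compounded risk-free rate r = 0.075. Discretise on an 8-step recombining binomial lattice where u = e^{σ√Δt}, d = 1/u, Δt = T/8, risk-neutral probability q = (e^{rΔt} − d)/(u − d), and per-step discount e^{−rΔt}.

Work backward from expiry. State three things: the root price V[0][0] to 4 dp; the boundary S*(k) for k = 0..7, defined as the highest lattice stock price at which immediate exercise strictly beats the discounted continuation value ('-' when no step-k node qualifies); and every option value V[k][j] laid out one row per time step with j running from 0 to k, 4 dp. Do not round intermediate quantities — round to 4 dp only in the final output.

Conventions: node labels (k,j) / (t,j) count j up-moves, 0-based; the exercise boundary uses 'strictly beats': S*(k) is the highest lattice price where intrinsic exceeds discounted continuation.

price = 11.8400
boundary = 91.8400 87.9914 91.8400 95.8570 91.8400 95.8570 91.8400 95.8570
tree:
11.8400
15.6886 7.9193
19.3760 11.8400 4.9231
22.9088 15.6886 7.8230 2.6967
26.2936 19.3760 11.8400 4.6858 1.1623
29.5365 22.9088 15.6886 7.8230 2.2704 0.3039
32.6436 26.2936 19.3760 11.8400 4.3061 0.6947 0.0000
35.6204 29.5365 22.9088 15.6886 7.8230 1.5881 0.0000 0.0000
38.4725 32.6436 26.2936 19.3760 11.8400 3.6304 0.0000 0.0000 0.0000

Δt=0.08038  u=1.04374  d=0.95809  q=0.55990  discount=0.99399
step 8 (expiry): payoffs max(K−S,0) = 38.4725 32.6436 26.2936 19.3760 11.8400 3.6304 0.0000 0.0000 0.0000
step 7: (k=7,j=0): S=68.0596, K−S=35.6204, hold=34.9973 ⇒ V=35.6204 exercise | (k=7,j=1): S=74.1435, K−S=29.5365, hold=28.9134 ⇒ V=29.5365 exercise | (k=7,j=2): S=80.7712, K−S=22.9088, hold=22.2857 ⇒ V=22.9088 exercise | (k=7,j=3): S=87.9914, K−S=15.6886, hold=15.0655 ⇒ V=15.6886 exercise | (k=7,j=4): S=95.8570, K−S=7.8230, hold=7.1999 ⇒ V=7.8230 exercise | (k=7,j=5): S=104.4257, K−S=0.0000, hold=1.5881 ⇒ V=1.5881 continue | (k=7,j=6): S=113.7604, K−S=0.0000, hold=0.0000 ⇒ V=0.0000 continue | (k=7,j=7): S=123.9295, K−S=0.0000, hold=0.0000 ⇒ V=0.0000 continue  boundary S*=95.8570
step 6: (k=6,j=0): S=71.0364, K−S=32.6436, hold=32.0205 ⇒ V=32.6436 exercise | (k=6,j=1): S=77.3864, K−S=26.2936, hold=25.6705 ⇒ V=26.2936 exercise | (k=6,j=2): S=84.3040, K−S=19.3760, hold=18.7529 ⇒ V=19.3760 exercise | (k=6,j=3): S=91.8400, K−S=11.8400, hold=11.2169 ⇒ V=11.8400 exercise | (k=6,j=4): S=100.0496, K−S=3.6304, hold=4.3061 ⇒ V=4.3061 continue | (k=6,j=5): S=108.9931, K−S=0.0000, hold=0.6947 ⇒ V=0.6947 continue | (k=6,j=6): S=118.7361, K−S=0.0000, hold=0.0000 ⇒ V=0.0000 continue  boundary S*=91.8400
step 5: (k=5,j=0): S=74.1435, K−S=29.5365, hold=28.9134 ⇒ V=29.5365 exercise | (k=5,j=1): S=80.7712, K−S=22.9088, hold=22.2857 ⇒ V=22.9088 exercise | (k=5,j=2): S=87.9914, K−S=15.6886, hold=15.0655 ⇒ V=15.6886 exercise | (k=5,j=3): S=95.8570, K−S=7.8230, hold=7.5760 ⇒ V=7.8230 exercise | (k=5,j=4): S=104.4257, K−S=0.0000, hold=2.2704 ⇒ V=2.2704 continue | (k=5,j=5): S=113.7604, K−S=0.0000, hold=0.3039 ⇒ V=0.3039 continue  boundary S*=95.8570
step 4: (k=4,j=0): S=77.3864, K−S=26.2936, hold=25.6705 ⇒ V=26.2936 exercise | (k=4,j=1): S=84.3040, K−S=19.3760, hold=18.7529 ⇒ V=19.3760 exercise | (k=4,j=2): S=91.8400, K−S=11.8400, hold=11.2169 ⇒ V=11.8400 exercise | (k=4,j=3): S=100.0496, K−S=3.6304, hold=4.6858 ⇒ V=4.6858 continue | (k=4,j=4): S=108.9931, K−S=0.0000, hold=1.1623 ⇒ V=1.1623 continue  boundary S*=91.8400
step 3: (k=3,j=0): S=80.7712, K−S=22.9088, hold=22.2857 ⇒ V=22.9088 exercise | (k=3,j=1): S=87.9914, K−S=15.6886, hold=15.0655 ⇒ V=15.6886 exercise | (k=3,j=2): S=95.8570, K−S=7.8230, hold=7.7873 ⇒ V=7.8230 exercise | (k=3,j=3): S=104.4257, K−S=0.0000, hold=2.6967 ⇒ V=2.6967 continue  boundary S*=95.8570
step 2: (k=2,j=0): S=84.3040, K−S=19.3760, hold=18.7529 ⇒ V=19.3760 exercise | (k=2,j=1): S=91.8400, K−S=11.8400, hold=11.2169 ⇒ V=11.8400 exercise | (k=2,j=2): S=100.0496, K−S=3.6304, hold=4.9231 ⇒ V=4.9231 continue  boundary S*=91.8400
step 1: (k=1,j=0): S=87.9914, K−S=15.6886, hold=15.0655 ⇒ V=15.6886 exercise | (k=1,j=1): S=95.8570, K−S=7.8230, hold=7.9193 ⇒ V=7.9193 continue  boundary S*=87.9914
step 0: (k=0,j=0): S=91.8400, K−S=11.8400, hold=11.2705 ⇒ V=11.8400 exercise  boundary S*=91.8400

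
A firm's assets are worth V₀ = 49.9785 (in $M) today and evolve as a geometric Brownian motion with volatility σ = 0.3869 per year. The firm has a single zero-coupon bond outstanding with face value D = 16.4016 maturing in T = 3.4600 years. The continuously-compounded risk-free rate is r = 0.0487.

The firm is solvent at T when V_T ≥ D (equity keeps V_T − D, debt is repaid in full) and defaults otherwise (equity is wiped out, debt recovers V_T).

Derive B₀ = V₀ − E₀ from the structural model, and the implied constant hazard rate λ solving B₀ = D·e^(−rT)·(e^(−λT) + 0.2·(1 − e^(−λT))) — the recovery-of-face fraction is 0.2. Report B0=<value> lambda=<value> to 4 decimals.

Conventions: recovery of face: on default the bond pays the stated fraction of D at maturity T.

B0=13.5891 lambda=0.0071

With assets at 49.9785 and a single debt payment of 16.4016 at 3.4600 years:
d₁ = [ln(V₀/D) + (r + σ²/2)T] / (σ√T)
   = [ln(49.9785/16.4016) + (0.0487 + 0.5·0.3869²)·3.4600] / (0.3869·√3.4600)
   = [1.114214 + 0.427468] / 0.719676 = 2.142191
d₂ = d₁ − σ√T = 2.142191 − 0.719676 = 1.422515
N(d₁) = 0.983911,  N(d₂) = 0.922562,  e^(−rT) = 0.844930
E₀ = V₀·N(d₁) − D·e^(−rT)·N(d₂)
   = 49.9785·0.983911 − 16.4016·0.844930·0.922562 = 36.389352
B₀ = V₀ − E₀ = 49.9785 − 36.389352 = 13.589148
e^(−λT) = (B₀·e^(rT)/D − 0.2)/(1 − 0.2) = (13.5891·1.183531/16.4016 − 0.2)/0.8 = 0.97572764
λ = −ln(0.97572764)/3.4600 = 0.007102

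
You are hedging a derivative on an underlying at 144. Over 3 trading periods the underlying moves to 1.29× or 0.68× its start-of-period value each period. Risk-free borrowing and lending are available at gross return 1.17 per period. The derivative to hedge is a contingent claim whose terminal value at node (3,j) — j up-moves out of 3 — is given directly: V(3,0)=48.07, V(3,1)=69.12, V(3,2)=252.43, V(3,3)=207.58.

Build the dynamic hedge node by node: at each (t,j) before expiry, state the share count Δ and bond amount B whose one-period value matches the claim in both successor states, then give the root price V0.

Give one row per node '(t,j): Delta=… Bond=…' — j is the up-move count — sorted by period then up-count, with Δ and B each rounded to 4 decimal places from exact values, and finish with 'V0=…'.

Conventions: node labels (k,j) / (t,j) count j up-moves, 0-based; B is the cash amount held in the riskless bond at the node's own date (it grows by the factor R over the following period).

Under the risk-neutral measure, an up-move has probability p* = (R−d)/(u−d) = 0.8033 and values discount at R = 1.17.
Payoffs at expiry: V(3,0)=48.0700, V(3,1)=69.1200, V(3,2)=252.4300, V(3,3)=207.5800
Node (2,0) S=66.5856: V=(p*·69.1200+(1−p*)·48.0700)/1.17=55.5376; Δ=(69.1200−48.0700)/(85.8954−45.2782)=0.5183; B=V−Δ·S=21.0294
Node (2,1) S=126.3168: V=(p*·252.4300+(1−p*)·69.1200)/1.17=184.9308; Δ=(252.4300−69.1200)/(162.9487−85.8954)=2.3790; B=V−Δ·S=-115.5774
Node (2,2) S=239.6304: V=(p*·207.5800+(1−p*)·252.4300)/1.17=184.9598; Δ=(207.5800−252.4300)/(309.1232−162.9487)=-0.3068; B=V−Δ·S=258.4844
Node (1,0) S=97.9200: V=(p*·184.9308+(1−p*)·55.5376)/1.17=136.3046; Δ=(184.9308−55.5376)/(126.3168−66.5856)=2.1663; B=V−Δ·S=-75.8153
Node (1,1) S=185.7600: V=(p*·184.9598+(1−p*)·184.9308)/1.17=158.0804; Δ=(184.9598−184.9308)/(239.6304−126.3168)=0.0003; B=V−Δ·S=158.0329
Node (0,0) S=144.0000: V=(p*·158.0804+(1−p*)·136.3046)/1.17=131.4501; Δ=(158.0804−136.3046)/(185.7600−97.9200)=0.2479; B=V−Δ·S=95.7521
As a check, the time-0 holding Δ(0,0)·S0 + B(0,0) comes to 131.4501 — exactly V0.

(0,0): Delta=0.2479 Bond=95.7521
(1,0): Delta=2.1663 Bond=-75.8153
(1,1): Delta=0.0003 Bond=158.0329
(2,0): Delta=0.5183 Bond=21.0294
(2,1): Delta=2.3790 Bond=-115.5774
(2,2): Delta=-0.3068 Bond=258.4844
V0=131.4501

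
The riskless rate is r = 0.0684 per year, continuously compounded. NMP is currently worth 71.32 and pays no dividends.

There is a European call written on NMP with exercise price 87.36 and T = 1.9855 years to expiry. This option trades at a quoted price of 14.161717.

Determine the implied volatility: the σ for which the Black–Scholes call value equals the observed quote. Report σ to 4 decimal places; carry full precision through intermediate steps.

At σ = 0.4037 the Black–Scholes value reproduces the quote:
σ√T = 0.4037·√1.9855 = 0.568845
d₁ = (ln(S/K) + (r+σ²/2)T) / (σ√T) = (ln(71.32/87.36) + (0.0684+0.4037²/2)·1.9855) / 0.568845 = (-0.202861 + 0.297600) / 0.568845 = 0.166547
d₂ = d₁ − σ√T = 0.166547 − 0.568845 = -0.402297
e^{−rT} = 0.873010
N(d₁) = 0.566137,  N(d₂) = 0.343733
V = S·N(d₁) − K·e^{−rT}·N(d₂) = 40.376885 − 26.215168 = 14.161717 (the quoted price), and the Black–Scholes price is strictly increasing in σ, so σ is unique

sigma = 0.4037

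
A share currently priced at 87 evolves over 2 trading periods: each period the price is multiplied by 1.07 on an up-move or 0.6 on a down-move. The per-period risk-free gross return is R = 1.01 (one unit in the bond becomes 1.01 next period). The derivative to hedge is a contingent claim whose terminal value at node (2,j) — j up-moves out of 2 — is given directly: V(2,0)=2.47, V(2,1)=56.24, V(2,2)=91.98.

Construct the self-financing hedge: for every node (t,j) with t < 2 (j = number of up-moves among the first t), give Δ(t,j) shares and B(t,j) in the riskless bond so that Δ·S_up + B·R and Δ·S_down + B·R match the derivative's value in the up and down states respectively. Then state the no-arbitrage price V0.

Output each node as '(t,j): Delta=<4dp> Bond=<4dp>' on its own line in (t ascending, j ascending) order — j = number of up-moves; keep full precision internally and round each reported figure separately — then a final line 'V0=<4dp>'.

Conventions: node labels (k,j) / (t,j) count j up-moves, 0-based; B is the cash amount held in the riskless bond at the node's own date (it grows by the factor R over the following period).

(0,0): Delta=0.9211 Bond=0.7959
(1,0): Delta=2.1917 Bond=-65.5174
(1,1): Delta=0.8169 Bond=10.5094
V0=80.9343

Arbitrage-free pricing uses the up-move probability p* = (R−d)/(u−d) = 0.8723, discounting each step at R = 1.01.
At maturity the claim pays: V(2,0)=2.4700, V(2,1)=56.2400, V(2,2)=91.9800
(1,0): S=52.2000. Δ = (V_up−V_dn)/(S_up−S_dn) = (56.2400−2.4700)/(55.8540−31.3200) = 2.1917. V = [p*·56.2400 + (1−p*)·2.4700]/1.01 = 48.8869. B = V − Δ·S = -65.5174.
(1,1): S=93.0900. Δ = (V_up−V_dn)/(S_up−S_dn) = (91.9800−56.2400)/(99.6063−55.8540) = 0.8169. V = [p*·91.9800 + (1−p*)·56.2400]/1.01 = 86.5519. B = V − Δ·S = 10.5094.
(0,0): S=87.0000. Δ = (V_up−V_dn)/(S_up−S_dn) = (86.5519−48.8869)/(93.0900−52.2000) = 0.9211. V = [p*·86.5519 + (1−p*)·48.8869]/1.01 = 80.9343. B = V − Δ·S = 0.7959.
Sanity check at the root: Δ(0,0)·S0 + B(0,0) reproduces V0 = 80.9343.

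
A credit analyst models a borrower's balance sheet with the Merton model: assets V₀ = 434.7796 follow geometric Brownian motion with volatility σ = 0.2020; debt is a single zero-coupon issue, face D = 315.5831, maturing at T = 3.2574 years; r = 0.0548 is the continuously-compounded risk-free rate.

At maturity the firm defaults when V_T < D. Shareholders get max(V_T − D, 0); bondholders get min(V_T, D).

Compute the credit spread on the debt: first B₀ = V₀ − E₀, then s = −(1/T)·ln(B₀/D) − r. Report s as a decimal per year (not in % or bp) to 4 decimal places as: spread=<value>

Apply the equity-as-call identities (strike 315.5831, horizon 3.2574 years):
d₁ = [ln(V₀/D) + (r + σ²/2)T] / (σ√T)
   = [ln(434.7796/315.5831) + (0.0548 + 0.5·0.2020²)·3.2574] / (0.2020·√3.2574)
   = [0.320417 + 0.244963] / 0.364575 = 1.550792
d₂ = d₁ − σ√T = 1.550792 − 0.364575 = 1.186217
N(d₁) = 0.939524,  N(d₂) = 0.882232,  e^(−rT) = 0.836519
E₀ = V₀·N(d₁) − D·e^(−rT)·N(d₂)
   = 434.7796·0.939524 − 315.5831·0.836519·0.882232 = 175.584393
B₀ = V₀ − E₀ = 434.7796 − 175.584393 = 259.195207
spread = −(1/T)·ln(B₀/D) − r = −(1/3.2574)·ln(259.195207/315.5831) − 0.0548 = 0.00562874

spread=0.0056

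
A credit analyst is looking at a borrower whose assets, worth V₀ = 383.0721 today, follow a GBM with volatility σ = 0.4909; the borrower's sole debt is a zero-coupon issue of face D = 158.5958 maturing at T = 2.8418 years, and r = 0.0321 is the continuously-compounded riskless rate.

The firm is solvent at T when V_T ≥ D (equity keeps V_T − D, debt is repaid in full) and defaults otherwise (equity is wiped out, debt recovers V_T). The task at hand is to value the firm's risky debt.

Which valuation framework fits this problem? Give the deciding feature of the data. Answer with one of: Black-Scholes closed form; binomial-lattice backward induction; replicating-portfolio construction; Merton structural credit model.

Key observation: the question is about default risk generated by asset-value dynamics against a debt face of 158.5958 — the structural framework prices exactly that.

framework: Merton structural credit model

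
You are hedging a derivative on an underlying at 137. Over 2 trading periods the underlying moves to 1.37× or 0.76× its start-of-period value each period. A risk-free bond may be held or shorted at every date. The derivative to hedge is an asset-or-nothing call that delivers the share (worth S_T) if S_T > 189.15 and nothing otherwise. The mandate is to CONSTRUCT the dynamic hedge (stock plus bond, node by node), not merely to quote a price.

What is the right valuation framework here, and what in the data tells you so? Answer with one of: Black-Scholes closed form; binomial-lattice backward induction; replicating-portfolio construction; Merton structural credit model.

framework: replicating-portfolio construction

Key observation: the deliverable is the dynamic trading strategy on the 2-step tree (spot 137, moves 1.37 and 0.76), so the valuation must go through the node-by-node replicating-portfolio solve.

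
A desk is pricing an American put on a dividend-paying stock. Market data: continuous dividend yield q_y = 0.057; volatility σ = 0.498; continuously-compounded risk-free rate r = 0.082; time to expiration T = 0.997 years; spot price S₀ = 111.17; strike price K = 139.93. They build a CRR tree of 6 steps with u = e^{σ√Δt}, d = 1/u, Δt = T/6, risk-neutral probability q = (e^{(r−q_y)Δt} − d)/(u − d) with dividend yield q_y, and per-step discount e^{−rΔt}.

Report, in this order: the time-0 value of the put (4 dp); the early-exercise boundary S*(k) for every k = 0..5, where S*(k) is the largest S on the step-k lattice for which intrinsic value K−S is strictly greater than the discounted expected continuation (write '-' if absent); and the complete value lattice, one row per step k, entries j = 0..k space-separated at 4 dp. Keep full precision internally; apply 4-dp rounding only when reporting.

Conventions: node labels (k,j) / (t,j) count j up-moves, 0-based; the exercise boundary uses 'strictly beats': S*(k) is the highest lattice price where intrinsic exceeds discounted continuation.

params: Δt=0.16617 u=1.22508 d=0.81628 q=0.45961 e^(-rΔt)=0.98647
t_6 payoffs: 107.0440 90.5744 65.8567 28.7600 0.0000 0.0000 0.0000
t_5: node(5,0) S=40.2878 payoff=99.6422 vs cont=98.1283 → 99.6422 [stop]  node(5,1) S=60.4643 payoff=79.4657 vs cont=78.1420 → 79.4657 [stop]  node(5,2) S=90.7454 payoff=49.1846 vs cont=48.1463 → 49.1846 [stop]  node(5,3) S=136.1916 payoff=3.7384 vs cont=15.3314 → 15.3314 [wait]  node(5,4) S=204.3978 payoff=0.0000 vs cont=0.0000 → 0.0000 [wait]  node(5,5) S=306.7622 payoff=0.0000 vs cont=0.0000 → 0.0000 [wait]  ⇒ S*(5)=90.7454
t_4: node(4,0) S=49.3556 payoff=90.5744 vs cont=89.1460 → 90.5744 [stop]  node(4,1) S=74.0733 payoff=65.8567 vs cont=64.6612 → 65.8567 [stop]  node(4,2) S=111.1700 payoff=28.7600 vs cont=33.1704 → 33.1704 [wait]  node(4,3) S=166.8450 payoff=0.0000 vs cont=8.1729 → 8.1729 [wait]  node(4,4) S=250.4027 payoff=0.0000 vs cont=0.0000 → 0.0000 [wait]  ⇒ S*(4)=74.0733
t_3: node(3,0) S=60.4643 payoff=79.4657 vs cont=78.1420 → 79.4657 [stop]  node(3,1) S=90.7454 payoff=49.1846 vs cont=50.1459 → 50.1459 [wait]  node(3,2) S=136.1916 payoff=3.7384 vs cont=21.3880 → 21.3880 [wait]  node(3,3) S=204.3978 payoff=0.0000 vs cont=4.3568 → 4.3568 [wait]  ⇒ S*(3)=60.4643
t_2: node(2,0) S=74.0733 payoff=65.8567 vs cont=65.0971 → 65.8567 [stop]  node(2,1) S=111.1700 payoff=28.7600 vs cont=36.4288 → 36.4288 [wait]  node(2,2) S=166.8450 payoff=0.0000 vs cont=13.3768 → 13.3768 [wait]  ⇒ S*(2)=74.0733
t_1: node(1,0) S=90.7454 payoff=49.1846 vs cont=51.6232 → 51.6232 [wait]  node(1,1) S=136.1916 payoff=3.7384 vs cont=25.4844 → 25.4844 [wait]  ⇒ S*(1)=-
t_0: node(0,0) S=111.1700 payoff=28.7600 vs cont=39.0736 → 39.0736 [wait]  ⇒ S*(0)=-

price = 39.0736
boundary = - - 74.0733 60.4643 74.0733 90.7454
tree:
39.0736
51.6232 25.4844
65.8567 36.4288 13.3768
79.4657 50.1459 21.3880 4.3568
90.5744 65.8567 33.1704 8.1729 0.0000
99.6422 79.4657 49.1846 15.3314 0.0000 0.0000
107.0440 90.5744 65.8567 28.7600 0.0000 0.0000 0.0000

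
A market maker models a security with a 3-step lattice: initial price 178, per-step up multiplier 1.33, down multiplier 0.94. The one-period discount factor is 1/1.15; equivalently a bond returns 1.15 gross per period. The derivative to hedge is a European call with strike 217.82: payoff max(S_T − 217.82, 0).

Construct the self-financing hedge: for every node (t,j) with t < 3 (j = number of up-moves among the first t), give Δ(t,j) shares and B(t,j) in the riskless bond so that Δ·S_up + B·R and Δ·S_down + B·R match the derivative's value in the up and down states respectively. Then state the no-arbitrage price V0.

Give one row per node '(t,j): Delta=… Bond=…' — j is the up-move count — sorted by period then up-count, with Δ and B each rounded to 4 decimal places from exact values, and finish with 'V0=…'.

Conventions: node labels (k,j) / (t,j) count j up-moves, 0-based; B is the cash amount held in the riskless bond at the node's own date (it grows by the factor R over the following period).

(0,0): Delta=0.8109 Bond=-103.0862
(1,0): Delta=0.5608 Bond=-76.6945
(1,1): Delta=0.9625 Bond=-154.4245
(2,0): Delta=0.0000 Bond=0.0000
(2,1): Delta=0.9005 Bond=-163.7976
(2,2): Delta=1.0000 Bond=-189.4087
V0=41.2574

Under the risk-neutral measure, an up-move has probability p* = (R−d)/(u−d) = 0.5385 and values discount at R = 1.15.
Payoffs at expiry: V(3,0)=0.0000, V(3,1)=0.0000, V(3,2)=78.1523, V(3,3)=200.9494
  t=2,j=0: stock 157.2808 → up 209.1835 (V=0.0000), down 147.8440 (V=0.0000). Price 0.0000; hedge Δ=0.0000, bond B=0.0000.
  t=2,j=1: stock 222.5356 → up 295.9723 (V=78.1523), down 209.1835 (V=0.0000). Price 36.5931; hedge Δ=0.9005, bond B=-163.7976.
  t=2,j=2: stock 314.8642 → up 418.7694 (V=200.9494), down 295.9723 (V=78.1523). Price 125.4555; hedge Δ=1.0000, bond B=-189.4087.
  t=1,j=0: stock 167.3200 → up 222.5356 (V=36.5931), down 157.2808 (V=0.0000). Price 17.1339; hedge Δ=0.5608, bond B=-76.6945.
  t=1,j=1: stock 236.7400 → up 314.8642 (V=125.4555), down 222.5356 (V=36.5931). Price 73.4279; hedge Δ=0.9625, bond B=-154.4245.
  t=0,j=0: stock 178.0000 → up 236.7400 (V=73.4279), down 167.3200 (V=17.1339). Price 41.2574; hedge Δ=0.8109, bond B=-103.0862.
As a check, the time-0 holding Δ(0,0)·S0 + B(0,0) comes to 41.2574 — exactly V0.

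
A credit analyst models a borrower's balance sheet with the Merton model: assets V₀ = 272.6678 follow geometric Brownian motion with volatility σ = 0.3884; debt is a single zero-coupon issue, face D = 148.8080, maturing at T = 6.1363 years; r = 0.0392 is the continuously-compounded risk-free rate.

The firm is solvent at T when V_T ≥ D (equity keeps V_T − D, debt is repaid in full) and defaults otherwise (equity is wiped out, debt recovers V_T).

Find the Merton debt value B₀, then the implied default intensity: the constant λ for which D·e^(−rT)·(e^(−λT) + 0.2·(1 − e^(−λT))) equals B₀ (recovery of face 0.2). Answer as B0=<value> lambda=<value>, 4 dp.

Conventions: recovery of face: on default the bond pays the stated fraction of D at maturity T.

Work the structural quantities from V₀ = 272.6678 against face 148.8080:
d₁ = [ln(V₀/D) + (r + σ²/2)T] / (σ√T)
   = [ln(272.6678/148.8080) + (0.0392 + 0.5·0.3884²)·6.1363] / (0.3884·√6.1363)
   = [0.605597 + 0.703387] / 0.962127 = 1.360511
d₂ = d₁ − σ√T = 1.360511 − 0.962127 = 0.398384
N(d₁) = 0.913166,  N(d₂) = 0.654826,  e^(−rT) = 0.786201
E₀ = V₀·N(d₁) − D·e^(−rT)·N(d₂)
   = 272.6678·0.913166 − 148.8080·0.786201·0.654826 = 172.380843
B₀ = V₀ − E₀ = 272.6678 − 172.380843 = 100.286957
e^(−λT) = (B₀·e^(rT)/D − 0.2)/(1 − 0.2) = (100.2870·1.271940/148.8080 − 0.2)/0.8 = 0.82150661
λ = −ln(0.82150661)/6.1363 = 0.032041

B0=100.2870 lambda=0.0320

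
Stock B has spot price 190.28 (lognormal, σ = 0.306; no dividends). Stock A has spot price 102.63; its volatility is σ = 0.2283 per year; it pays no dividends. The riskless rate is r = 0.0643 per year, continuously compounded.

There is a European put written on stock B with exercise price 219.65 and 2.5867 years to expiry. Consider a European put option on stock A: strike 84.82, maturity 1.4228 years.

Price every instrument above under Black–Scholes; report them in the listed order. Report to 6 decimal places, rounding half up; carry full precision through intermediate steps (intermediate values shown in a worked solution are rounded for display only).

price(stock B put K=219.65) = 34.464008
price(stock A put K=84.82) = 1.876631

[stock B put K=219.65]
σ√T = 0.306·√2.5867 = 0.492147
d₁ = (ln(S/K) + (r+σ²/2)T) / (σ√T) = (ln(190.28/219.65) + (0.0643+0.306²/2)·2.5867) / 0.492147 = (-0.143539 + 0.287429) / 0.492147 = 0.292373
d₂ = d₁ − σ√T = 0.292373 − 0.492147 = -0.199774
e^{−rT} = 0.846771
N(−d₁) = 0.385001,  N(−d₂) = 0.579171
price = K·e^{−rT}·N(−d₂) − S·N(−d₁) = 107.721966 − 73.257958 = 34.464008
[stock A put K=84.82]
σ√T = 0.2283·√1.4228 = 0.272319
d₁ = (ln(S/K) + (r+σ²/2)T) / (σ√T) = (ln(102.63/84.82) + (0.0643+0.2283²/2)·1.4228) / 0.272319 = (0.190599 + 0.128565) / 0.272319 = 1.172022
d₂ = d₁ − σ√T = 1.172022 − 0.272319 = 0.899703
e^{−rT} = 0.912574
N(−d₁) = 0.120594,  N(−d₂) = 0.184139
price = K·e^{−rT}·N(−d₂) − S·N(−d₁) = 14.253206 − 12.376575 = 1.876631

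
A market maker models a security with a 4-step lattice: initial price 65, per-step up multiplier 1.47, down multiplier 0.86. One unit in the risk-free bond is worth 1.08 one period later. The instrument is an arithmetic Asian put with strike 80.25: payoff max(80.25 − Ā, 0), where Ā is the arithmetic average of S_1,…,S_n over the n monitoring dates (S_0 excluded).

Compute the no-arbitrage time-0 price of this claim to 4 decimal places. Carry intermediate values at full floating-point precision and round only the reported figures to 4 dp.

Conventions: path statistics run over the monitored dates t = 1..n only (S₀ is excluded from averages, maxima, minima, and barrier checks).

price = 9.3682

Under the martingale measure an up-move has probability p* = 0.3607; value the claim as the probability-weighted average of per-path payoffs, discounted 4 periods at R = 1.08.
Enumerate all 2^4 = 16 price paths (U = up ×1.47, D = down ×0.86); each path with k up-moves has probability p*^k·(1−p*)^(4−k).
DDDD: Ā=45.2183, payoff=35.0317, prob=0.167086
UDDD: Ā=77.2917, payoff=2.9583, prob=0.094253
DUDD: Ā=67.3792, payoff=12.8708, prob=0.094253
UUDD: Ā=115.1715, payoff=0.0000, prob=0.053169
DDUD: Ā=58.8545, payoff=21.3955, prob=0.094253
UDUD: Ā=100.6001, payoff=0.0000, prob=0.053169
DUUD: Ā=90.6876, payoff=0.0000, prob=0.053169
UUUD: Ā=155.0125, payoff=0.0000, prob=0.029993
DDDU: Ā=51.5232, payoff=28.7268, prob=0.094253
UDDU: Ā=88.0687, payoff=0.0000, prob=0.053169
DUDU: Ā=78.1562, payoff=2.0938, prob=0.053169
UUDU: Ā=133.5926, payoff=0.0000, prob=0.029993
DDUU: Ā=69.6315, payoff=10.6185, prob=0.053169
UDUU: Ā=119.0212, payoff=0.0000, prob=0.029993
DUUU: Ā=109.1087, payoff=0.0000, prob=0.029993
UUUU: Ā=186.4998, payoff=0.0000, prob=0.016919
Price = Σ prob·payoff / R^4 = 12.745332 / 1.360489 = 9.3682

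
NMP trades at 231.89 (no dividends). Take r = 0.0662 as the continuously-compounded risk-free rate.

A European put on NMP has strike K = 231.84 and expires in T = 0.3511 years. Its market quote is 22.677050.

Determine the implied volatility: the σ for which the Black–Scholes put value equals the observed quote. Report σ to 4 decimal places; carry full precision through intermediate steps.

sigma = 0.4680

At σ = 0.4680 the Black–Scholes value reproduces the quote:
σ√T = 0.468·√0.3511 = 0.277307
d₁ = (ln(S/K) + (r+σ²/2)T) / (σ√T) = (ln(231.89/231.84) + (0.0662+0.468²/2)·0.3511) / 0.277307 = (0.000216 + 0.061692) / 0.277307 = 0.223247
d₂ = d₁ − σ√T = 0.223247 − 0.277307 = -0.054060
e^{−rT} = 0.977025
N(−d₁) = 0.411671,  N(−d₂) = 0.521556
V = K·e^{−rT}·N(−d₂) − S·N(−d₁) = 118.139551 − 95.462501 = 22.677050 (matching the quote); vega is positive throughout, so no other σ reproduces this price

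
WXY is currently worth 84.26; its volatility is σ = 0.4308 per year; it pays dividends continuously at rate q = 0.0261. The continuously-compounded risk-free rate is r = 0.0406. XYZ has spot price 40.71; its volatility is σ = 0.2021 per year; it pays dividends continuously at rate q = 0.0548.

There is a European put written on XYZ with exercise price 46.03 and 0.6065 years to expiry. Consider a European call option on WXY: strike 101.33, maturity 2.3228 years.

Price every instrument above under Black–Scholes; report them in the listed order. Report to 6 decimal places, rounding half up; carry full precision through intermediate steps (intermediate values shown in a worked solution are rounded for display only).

price(XYZ put K=46.03) = 6.277472
price(WXY call K=101.33) = 16.169611

[XYZ put K=46.03]
σ√T = 0.2021·√0.6065 = 0.157392
d₁ = (ln(S/K) + (r−q+σ²/2)T) / (σ√T) = (ln(40.71/46.03) + (0.0406−0.0548+0.2021²/2)·0.6065) / 0.157392 = (-0.122820 + 0.003774) / 0.157392 = -0.756367
d₂ = d₁ − σ√T = -0.756367 − 0.157392 = -0.913758
e^{−rT} = 0.975677
e^{−qT} = 0.967310
N(−d₁) = 0.775285,  N(−d₂) = 0.819578
price = K·e^{−rT}·N(−d₂) − S·e^{−qT}·N(−d₁) = 36.807583 − 30.530111 = 6.277472
[WXY call K=101.33]
σ√T = 0.4308·√2.3228 = 0.656571
d₁ = (ln(S/K) + (r−q+σ²/2)T) / (σ√T) = (ln(84.26/101.33) + (0.0406−0.0261+0.4308²/2)·2.3228) / 0.656571 = (-0.184475 + 0.249223) / 0.656571 = 0.098615
d₂ = d₁ − σ√T = 0.098615 − 0.656571 = -0.557955
e^{−rT} = 0.910005
e^{−qT} = 0.941176
N(d₁) = 0.539278,  N(d₂) = 0.288437
price = S·e^{−qT}·N(d₁) − K·e^{−rT}·N(d₂) = 42.766643 − 26.597032 = 16.169611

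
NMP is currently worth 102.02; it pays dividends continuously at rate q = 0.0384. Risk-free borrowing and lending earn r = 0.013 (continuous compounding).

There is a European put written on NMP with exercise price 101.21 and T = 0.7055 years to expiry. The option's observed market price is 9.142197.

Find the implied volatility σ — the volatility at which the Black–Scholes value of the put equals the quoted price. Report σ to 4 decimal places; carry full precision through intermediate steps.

sigma = 0.2588

At σ = 0.2588 the Black–Scholes value reproduces the quote:
σ√T = 0.2588·√0.7055 = 0.217377
d₁ = (ln(S/K) + (r−q+σ²/2)T) / (σ√T) = (ln(102.02/101.21) + (0.013−0.0384+0.2588²/2)·0.7055) / 0.217377 = (0.007971 + 0.005707) / 0.217377 = 0.062923
d₂ = d₁ − σ√T = 0.062923 − 0.217377 = -0.154454
e^{−rT} = 0.990870
e^{−qT} = 0.973272
N(−d₁) = 0.474914,  N(−d₂) = 0.561374
V = K·e^{−rT}·N(−d₂) − S·e^{−qT}·N(−d₁) = 56.297962 − 47.155766 = 9.142197 (matching the quote); vega is positive throughout, so no other σ reproduces this price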